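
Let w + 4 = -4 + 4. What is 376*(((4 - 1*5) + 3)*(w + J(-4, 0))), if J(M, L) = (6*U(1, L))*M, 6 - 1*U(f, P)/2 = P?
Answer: -219584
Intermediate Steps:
U(f, P) = 12 - 2*P
w = -4 (w = -4 + (-4 + 4) = -4 + 0 = -4)
J(M, L) = M*(72 - 12*L) (J(M, L) = (6*(12 - 2*L))*M = (72 - 12*L)*M = M*(72 - 12*L))
376*(((4 - 1*5) + 3)*(w + J(-4, 0))) = 376*(((4 - 1*5) + 3)*(-4 + 12*(-4)*(6 - 1*0))) = 376*(((4 - 5) + 3)*(-4 + 12*(-4)*(6 + 0))) = 376*((-1 + 3)*(-4 + 12*(-4)*6)) = 376*(2*(-4 - 288)) = 376*(2*(-292)) = 376*(-584) = -219584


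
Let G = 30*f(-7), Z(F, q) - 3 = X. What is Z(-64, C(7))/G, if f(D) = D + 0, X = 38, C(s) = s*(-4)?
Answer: -41/210 ≈ -0.19524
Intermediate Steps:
C(s) = -4*s
Z(F, q) = 41 (Z(F, q) = 3 + 38 = 41)
f(D) = D
G = -210 (G = 30*(-7) = -210)
Z(-64, C(7))/G = 41/(-210) = 41*(-1/210) = -41/210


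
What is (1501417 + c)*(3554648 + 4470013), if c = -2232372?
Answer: -5865666081255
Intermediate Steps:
(1501417 + c)*(3554648 + 4470013) = (1501417 - 2232372)*(3554648 + 4470013) = -730955*8024661 = -5865666081255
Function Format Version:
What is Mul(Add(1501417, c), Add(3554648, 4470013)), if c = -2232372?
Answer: -5865666081255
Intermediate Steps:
Mul(Add(1501417, c), Add(3554648, 4470013)) = Mul(Add(1501417, -2232372), Add(3554648, 4470013)) = Mul(-730955, 8024661) = -5865666081255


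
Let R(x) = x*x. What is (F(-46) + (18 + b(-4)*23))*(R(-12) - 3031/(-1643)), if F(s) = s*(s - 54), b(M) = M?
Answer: 34984958/53 ≈ 6.6009e+5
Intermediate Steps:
R(x) = x²
F(s) = s*(-54 + s)
(F(-46) + (18 + b(-4)*23))*(R(-12) - 3031/(-1643)) = (-46*(-54 - 46) + (18 - 4*23))*((-12)² - 3031/(-1643)) = (-46*(-100) + (18 - 92))*(144 - 3031*(-1/1643)) = (4600 - 74)*(144 + 3031/1643) = 4526*(239623/1643) = 34984958/53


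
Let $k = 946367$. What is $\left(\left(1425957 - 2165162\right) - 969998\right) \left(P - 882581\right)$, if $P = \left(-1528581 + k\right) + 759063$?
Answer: $1206239251596$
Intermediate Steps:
$P = 176849$ ($P = \left(-1528581 + 946367\right) + 759063 = -582214 + 759063 = 176849$)
$\left(\left(1425957 - 2165162\right) - 969998\right) \left(P - 882581\right) = \left(\left(1425957 - 2165162\right) - 969998\right) \left(176849 - 882581\right) = \left(-739205 - 969998\right) \left(-705732\right) = \left(-1709203\right) \left(-705732\right) = 1206239251596$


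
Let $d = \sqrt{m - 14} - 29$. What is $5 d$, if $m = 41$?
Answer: $-145 + 15 \sqrt{3} \approx -119.02$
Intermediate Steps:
$d = -29 + 3 \sqrt{3}$ ($d = \sqrt{41 - 14} - 29 = \sqrt{27} - 29 = 3 \sqrt{3} - 29 = -29 + 3 \sqrt{3} \approx -23.804$)
$5 d = 5 \left(-29 + 3 \sqrt{3}\right) = -145 + 15 \sqrt{3}$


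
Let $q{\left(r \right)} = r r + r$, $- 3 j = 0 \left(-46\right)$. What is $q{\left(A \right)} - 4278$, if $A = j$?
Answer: $-4278$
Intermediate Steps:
$j = 0$ ($j = - \frac{0 \left(-46\right)}{3} = \left(- \frac{1}{3}\right) 0 = 0$)
$A = 0$
$q{\left(r \right)} = r + r^{2}$ ($q{\left(r \right)} = r^{2} + r = r + r^{2}$)
$q{\left(A \right)} - 4278 = 0 \left(1 + 0\right) - 4278 = 0 \cdot 1 - 4278 = 0 - 4278 = -4278$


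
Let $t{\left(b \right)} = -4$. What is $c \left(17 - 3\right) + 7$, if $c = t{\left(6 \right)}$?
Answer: $-49$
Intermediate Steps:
$c = -4$
$c \left(17 - 3\right) + 7 = - 4 \left(17 - 3\right) + 7 = \left(-4\right) 14 + 7 = -56 + 7 = -49$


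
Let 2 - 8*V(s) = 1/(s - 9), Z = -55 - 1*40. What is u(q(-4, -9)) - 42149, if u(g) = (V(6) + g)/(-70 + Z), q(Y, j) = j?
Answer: -15173621/360 ≈ -42149.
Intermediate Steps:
Z = -95 (Z = -55 - 40 = -95)
V(s) = ¼ - 1/(8*(-9 + s)) (V(s) = ¼ - 1/(8*(s - 9)) = ¼ - 1/(8*(-9 + s)))
u(g) = -7/3960 - g/165 (u(g) = ((-19 + 2*6)/(8*(-9 + 6)) + g)/(-70 - 95) = ((⅛)*(-19 + 12)/(-3) + g)/(-165) = ((⅛)*(-⅓)*(-7) + g)*(-1/165) = (7/24 + g)*(-1/165) = -7/3960 - g/165)
u(q(-4, -9)) - 42149 = (-7/3960 - 1/165*(-9)) - 42149 = (-7/3960 + 3/55) - 42149 = 19/360 - 42149 = -15173621/360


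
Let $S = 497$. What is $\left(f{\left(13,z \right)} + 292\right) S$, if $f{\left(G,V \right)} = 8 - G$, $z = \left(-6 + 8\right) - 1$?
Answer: $142639$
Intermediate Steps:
$z = 1$ ($z = 2 - 1 = 1$)
$\left(f{\left(13,z \right)} + 292\right) S = \left(\left(8 - 13\right) + 292\right) 497 = \left(-5 + 292\right) 497 = 287 \cdot 497 = 142639$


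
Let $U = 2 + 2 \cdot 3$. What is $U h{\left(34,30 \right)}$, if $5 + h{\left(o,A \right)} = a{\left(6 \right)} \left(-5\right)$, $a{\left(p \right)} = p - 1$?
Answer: $-240$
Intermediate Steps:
$a{\left(p \right)} = -1 + p$
$U = 8$ ($U = 2 + 6 = 8$)
$h{\left(o,A \right)} = -30$ ($h{\left(o,A \right)} = -5 + \left(-1 + 6\right) \left(-5\right) = -5 + 5 \left(-5\right) = -5 - 25 = -30$)
$U h{\left(34,30 \right)} = 8 \left(-30\right) = -240$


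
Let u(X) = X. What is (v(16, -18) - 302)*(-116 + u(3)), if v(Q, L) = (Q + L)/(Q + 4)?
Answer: 341373/10 ≈ 34137.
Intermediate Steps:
v(Q, L) = (L + Q)/(4 + Q)
(v(16, -18) - 302)*(-116 + u(3)) = ((-18 + 16)/(4 + 16) - 302)*(-116 + 3) = (-2/20 - 302)*(-113) = ((1/20)*(-2) - 302)*(-113) = (-⅒ - 302)*(-113) = -3021/10*(-113) = 341373/10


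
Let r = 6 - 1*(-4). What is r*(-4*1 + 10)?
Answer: 60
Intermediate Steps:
r = 10 (r = 6 + 4 = 10)
r*(-4*1 + 10) = 10*(-4*1 + 10) = 10*(-4 + 10) = 10*6 = 60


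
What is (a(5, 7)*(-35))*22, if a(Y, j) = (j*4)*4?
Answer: -86240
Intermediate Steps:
a(Y, j) = 16*j (a(Y, j) = (4*j)*4 = 16*j)
(a(5, 7)*(-35))*22 = ((16*7)*(-35))*22 = (112*(-35))*22 = -3920*22 = -86240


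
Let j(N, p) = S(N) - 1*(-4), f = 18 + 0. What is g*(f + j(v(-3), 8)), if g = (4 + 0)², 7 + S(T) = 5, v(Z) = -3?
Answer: 320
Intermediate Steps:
S(T) = -2 (S(T) = -7 + 5 = -2)
f = 18
g = 16 (g = 4² = 16)
j(N, p) = 2 (j(N, p) = -2 - 1*(-4) = -2 + 4 = 2)
g*(f + j(v(-3), 8)) = 16*(18 + 2) = 16*20 = 320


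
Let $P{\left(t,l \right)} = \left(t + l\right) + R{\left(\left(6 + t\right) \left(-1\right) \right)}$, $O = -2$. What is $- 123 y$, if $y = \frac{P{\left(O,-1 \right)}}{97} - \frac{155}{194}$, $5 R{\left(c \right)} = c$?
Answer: $\frac{99999}{970} \approx 103.09$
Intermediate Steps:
$R{\left(c \right)} = \frac{c}{5}$
$P{\left(t,l \right)} = - \frac{6}{5} + l + \frac{4 t}{5}$ ($P{\left(t,l \right)} = \left(t + l\right) + \frac{\left(6 + t\right) \left(-1\right)}{5} = \left(l + t\right) + \frac{-6 - t}{5} = \left(l + t\right) - \left(\frac{6}{5} + \frac{t}{5}\right) = - \frac{6}{5} + l + \frac{4 t}{5}$)
$y = - \frac{813}{970}$ ($y = \frac{- \frac{6}{5} - 1 + \frac{4}{5} \left(-2\right)}{97} - \frac{155}{194} = \left(- \frac{6}{5} - 1 - \frac{8}{5}\right) \frac{1}{97} - \frac{155}{194} = \left(- \frac{19}{5}\right) \frac{1}{97} - \frac{155}{194} = - \frac{19}{485} - \frac{155}{194} = - \frac{813}{970} \approx -0.83814$)
$- 123 y = \left(-123\right) \left(- \frac{813}{970}\right) = \frac{99999}{970}$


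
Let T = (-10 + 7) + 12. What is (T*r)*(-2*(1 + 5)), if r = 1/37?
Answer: -108/37 ≈ -2.9189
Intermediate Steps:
r = 1/37 ≈ 0.027027
T = 9 (T = -3 + 12 = 9)
(T*r)*(-2*(1 + 5)) = (9*(1/37))*(-2*(1 + 5)) = 9*(-2*6)/37 = (9/37)*(-12) = -108/37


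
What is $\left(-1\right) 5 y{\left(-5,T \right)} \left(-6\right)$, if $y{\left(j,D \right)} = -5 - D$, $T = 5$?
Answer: $-300$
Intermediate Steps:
$\left(-1\right) 5 y{\left(-5,T \right)} \left(-6\right) = \left(-1\right) 5 \left(-5 - 5\right) \left(-6\right) = - 5 \left(-5 - 5\right) \left(-6\right) = \left(-5\right) \left(-10\right) \left(-6\right) = 50 \left(-6\right) = -300$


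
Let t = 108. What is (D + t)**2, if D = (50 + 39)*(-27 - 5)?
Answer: 7507600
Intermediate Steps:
D = -2848 (D = 89*(-32) = -2848)
(D + t)**2 = (-2848 + 108)**2 = (-2740)**2 = 7507600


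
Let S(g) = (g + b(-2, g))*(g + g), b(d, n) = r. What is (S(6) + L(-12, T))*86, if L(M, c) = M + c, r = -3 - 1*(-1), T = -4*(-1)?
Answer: 3440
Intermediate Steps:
T = 4
r = -2 (r = -3 + 1 = -2)
b(d, n) = -2
S(g) = 2*g*(-2 + g) (S(g) = (g - 2)*(g + g) = (-2 + g)*(2*g) = 2*g*(-2 + g))
(S(6) + L(-12, T))*86 = (2*6*(-2 + 6) + (-12 + 4))*86 = (2*6*4 - 8)*86 = (48 - 8)*86 = 40*86 = 3440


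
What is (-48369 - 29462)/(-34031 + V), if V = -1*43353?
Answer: 77831/77384 ≈ 1.0058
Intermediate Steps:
V = -43353
(-48369 - 29462)/(-34031 + V) = (-48369 - 29462)/(-34031 - 43353) = -77831/(-77384) = -77831*(-1/77384) = 77831/77384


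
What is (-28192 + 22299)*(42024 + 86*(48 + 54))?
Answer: -299340828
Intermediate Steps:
(-28192 + 22299)*(42024 + 86*(48 + 54)) = -5893*(42024 + 86*102) = -5893*(42024 + 8772) = -5893*50796 = -299340828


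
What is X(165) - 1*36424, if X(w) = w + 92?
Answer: -36167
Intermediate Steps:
X(w) = 92 + w
X(165) - 1*36424 = (92 + 165) - 1*36424 = 257 - 36424 = -36167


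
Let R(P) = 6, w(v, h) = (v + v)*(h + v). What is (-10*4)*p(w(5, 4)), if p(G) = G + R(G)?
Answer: -3840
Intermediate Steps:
w(v, h) = 2*v*(h + v) (w(v, h) = (2*v)*(h + v) = 2*v*(h + v))
p(G) = 6 + G (p(G) = G + 6 = 6 + G)
(-10*4)*p(w(5, 4)) = (-10*4)*(6 + 2*5*(4 + 5)) = -40*(6 + 2*5*9) = -40*(6 + 90) = -40*96 = -3840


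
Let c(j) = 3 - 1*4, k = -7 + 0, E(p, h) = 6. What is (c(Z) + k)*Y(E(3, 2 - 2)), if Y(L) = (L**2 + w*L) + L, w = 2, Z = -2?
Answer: -432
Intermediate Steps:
k = -7
c(j) = -1 (c(j) = 3 - 4 = -1)
Y(L) = L**2 + 3*L (Y(L) = (L**2 + 2*L) + L = L**2 + 3*L)
(c(Z) + k)*Y(E(3, 2 - 2)) = (-1 - 7)*(6*(3 + 6)) = -48*9 = -8*54 = -432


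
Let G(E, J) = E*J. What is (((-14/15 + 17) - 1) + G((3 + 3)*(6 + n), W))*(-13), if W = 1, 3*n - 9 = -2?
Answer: -12688/15 ≈ -845.87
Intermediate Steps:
n = 7/3 (n = 3 + (⅓)*(-2) = 3 - ⅔ = 7/3 ≈ 2.3333)
(((-14/15 + 17) - 1) + G((3 + 3)*(6 + n), W))*(-13) = (((-14/15 + 17) - 1) + ((3 + 3)*(6 + 7/3))*1)*(-13) = (((-14*1/15 + 17) - 1) + (6*(25/3))*1)*(-13) = (((-14/15 + 17) - 1) + 50*1)*(-13) = ((241/15 - 1) + 50)*(-13) = (226/15 + 50)*(-13) = (976/15)*(-13) = -12688/15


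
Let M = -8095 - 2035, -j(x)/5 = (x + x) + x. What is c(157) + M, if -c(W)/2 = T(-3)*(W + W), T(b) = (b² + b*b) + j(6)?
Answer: 35086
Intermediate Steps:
j(x) = -15*x (j(x) = -5*((x + x) + x) = -5*(2*x + x) = -15*x)
T(b) = -90 + 2*b² (T(b) = (b² + b*b) - 15*6 = (b² + b²) - 90 = 2*b² - 90 = -90 + 2*b²)
M = -10130
c(W) = 288*W (c(W) = -2*(-90 + 2*(-3)²)*(W + W) = -2*(-90 + 2*9)*2*W = -2*(-90 + 18)*2*W = -(-144)*2*W = -(-288)*W = 288*W)
c(157) + M = 288*157 - 10130 = 45216 - 10130 = 35086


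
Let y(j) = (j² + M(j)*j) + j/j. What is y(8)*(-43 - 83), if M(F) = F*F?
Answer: -72702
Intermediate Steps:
M(F) = F²
y(j) = 1 + j² + j³ (y(j) = (j² + j²*j) + j/j = (j² + j³) + 1 = 1 + j² + j³)
y(8)*(-43 - 83) = (1 + 8² + 8³)*(-43 - 83) = (1 + 64 + 512)*(-126) = 577*(-126) = -72702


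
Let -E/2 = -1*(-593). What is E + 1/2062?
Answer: -2445531/2062 ≈ -1186.0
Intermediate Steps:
E = -1186 (E = -(-2)*(-593) = -2*593 = -1186)
E + 1/2062 = -1186 + 1/2062 = -2445531/2062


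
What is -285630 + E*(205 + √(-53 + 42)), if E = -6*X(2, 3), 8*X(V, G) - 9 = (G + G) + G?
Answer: -576795/2 - 27*I*√11/2 ≈ -2.884e+5 - 44.774*I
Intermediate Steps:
X(V, G) = 9/8 + 3*G/8 (X(V, G) = 9/8 + ((G + G) + G)/8 = 9/8 + (2*G + G)/8 = 9/8 + (3*G)/8 = 9/8 + 3*G/8)
E = -27/2 (E = -6*(9/8 + (3/8)*3) = -6*(9/8 + 9/8) = -6*9/4 = -27/2 ≈ -13.500)
-285630 + E*(205 + √(-53 + 42)) = -285630 - 27*(205 + √(-53 + 42))/2 = -285630 - 27*(205 + √(-11))/2 = -285630 - 27*(205 + I*√11)/2 = -285630 + (-5535/2 - 27*I*√11/2) = -576795/2 - 27*I*√11/2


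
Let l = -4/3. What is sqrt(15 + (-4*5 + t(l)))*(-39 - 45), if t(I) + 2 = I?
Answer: -140*I*sqrt(3) ≈ -242.49*I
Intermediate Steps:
l = -4/3 (l = -4*1/3 = -4/3 ≈ -1.3333)
t(I) = -2 + I
sqrt(15 + (-4*5 + t(l)))*(-39 - 45) = sqrt(15 + (-4*5 + (-2 - 4/3)))*(-39 - 45) = sqrt(15 + (-20 - 10/3))*(-84) = sqrt(15 - 70/3)*(-84) = sqrt(-25/3)*(-84) = (5*I*sqrt(3)/3)*(-84) = -140*I*sqrt(3)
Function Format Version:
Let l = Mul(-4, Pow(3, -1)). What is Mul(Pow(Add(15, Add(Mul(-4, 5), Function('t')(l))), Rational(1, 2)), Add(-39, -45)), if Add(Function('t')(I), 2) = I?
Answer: Mul(-140, I, Pow(3, Rational(1, 2))) ≈ Mul(-242.49, I)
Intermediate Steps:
l = Rational(-4, 3) (l = Mul(-4, Rational(1, 3)) = Rational(-4, 3) ≈ -1.3333)
Function('t')(I) = Add(-2, I)
Mul(Pow(Add(15, Add(Mul(-4, 5), Function('t')(l))), Rational(1, 2)), Add(-39, -45)) = Mul(Pow(Add(15, Add(Mul(-4, 5), Add(-2, Rational(-4, 3)))), Rational(1, 2)), Add(-39, -45)) = Mul(Pow(Add(15, Add(-20, Rational(-10, 3))), Rational(1, 2)), -84) = Mul(Pow(Add(15, Rational(-70, 3)), Rational(1, 2)), -84) = Mul(Pow(Rational(-25, 3), Rational(1, 2)), -84) = Mul(Mul(Rational(5, 3), I, Pow(3, Rational(1, 2))), -84) = Mul(-140, I, Pow(3, Rational(1, 2)))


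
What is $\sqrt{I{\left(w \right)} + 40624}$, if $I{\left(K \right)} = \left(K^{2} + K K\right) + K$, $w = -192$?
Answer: $4 \sqrt{7135} \approx 337.88$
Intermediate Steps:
$I{\left(K \right)} = K + 2 K^{2}$ ($I{\left(K \right)} = \left(K^{2} + K^{2}\right) + K = 2 K^{2} + K = K + 2 K^{2}$)
$\sqrt{I{\left(w \right)} + 40624} = \sqrt{- 192 \left(1 + 2 \left(-192\right)\right) + 40624} = \sqrt{- 192 \left(1 - 384\right) + 40624} = \sqrt{\left(-192\right) \left(-383\right) + 40624} = \sqrt{73536 + 40624} = \sqrt{114160} = 4 \sqrt{7135}$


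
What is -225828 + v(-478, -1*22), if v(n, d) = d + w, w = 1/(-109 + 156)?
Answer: -10614949/47 ≈ -2.2585e+5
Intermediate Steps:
w = 1/47 ≈ 0.021277
v(n, d) = 1/47 + d (v(n, d) = d + 1/47 = 1/47 + d)
-225828 + v(-478, -1*22) = -225828 + (1/47 - 1*22) = -225828 + (1/47 - 22) = -225828 - 1033/47 = -10614949/47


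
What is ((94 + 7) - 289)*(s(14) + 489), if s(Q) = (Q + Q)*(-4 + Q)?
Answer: -144572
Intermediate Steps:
s(Q) = 2*Q*(-4 + Q) (s(Q) = (2*Q)*(-4 + Q) = 2*Q*(-4 + Q))
((94 + 7) - 289)*(s(14) + 489) = ((94 + 7) - 289)*(2*14*(-4 + 14) + 489) = (101 - 289)*(2*14*10 + 489) = -188*(280 + 489) = -188*769 = -144572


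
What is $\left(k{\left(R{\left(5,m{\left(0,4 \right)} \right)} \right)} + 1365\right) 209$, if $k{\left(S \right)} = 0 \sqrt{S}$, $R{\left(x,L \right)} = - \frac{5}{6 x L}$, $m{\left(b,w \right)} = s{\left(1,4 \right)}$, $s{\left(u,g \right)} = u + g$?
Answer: $285285$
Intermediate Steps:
$s{\left(u,g \right)} = g + u$
$m{\left(b,w \right)} = 5$ ($m{\left(b,w \right)} = 4 + 1 = 5$)
$R{\left(x,L \right)} = - \frac{5}{6 L x}$
$k{\left(S \right)} = 0$
$\left(k{\left(R{\left(5,m{\left(0,4 \right)} \right)} \right)} + 1365\right) 209 = \left(0 + 1365\right) 209 = 1365 \cdot 209 = 285285$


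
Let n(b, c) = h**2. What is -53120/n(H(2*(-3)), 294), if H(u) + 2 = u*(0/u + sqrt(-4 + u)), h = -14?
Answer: -13280/49 ≈ -271.02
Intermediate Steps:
H(u) = -2 + u*sqrt(-4 + u) (H(u) = -2 + u*(0/u + sqrt(-4 + u)) = -2 + u*(0 + sqrt(-4 + u)) = -2 + u*sqrt(-4 + u))
n(b, c) = 196 (n(b, c) = (-14)**2 = 196)
-53120/n(H(2*(-3)), 294) = -53120/196 = -53120*1/196 = -13280/49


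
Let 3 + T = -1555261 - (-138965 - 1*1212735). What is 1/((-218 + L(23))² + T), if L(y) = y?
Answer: -1/165539 ≈ -6.0409e-6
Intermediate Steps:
T = -203564 (T = -3 + (-1555261 - (-138965 - 1*1212735)) = -3 + (-1555261 - (-138965 - 1212735)) = -3 + (-1555261 - 1*(-1351700)) = -3 + (-1555261 + 1351700) = -3 - 203561 = -203564)
1/((-218 + L(23))² + T) = 1/((-218 + 23)² - 203564) = 1/((-195)² - 203564) = 1/(38025 - 203564) = 1/(-165539) = -1/165539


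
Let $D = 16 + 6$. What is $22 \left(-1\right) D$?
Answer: $-484$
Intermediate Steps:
$D = 22$
$22 \left(-1\right) D = 22 \left(-1\right) 22 = \left(-22\right) 22 = -484$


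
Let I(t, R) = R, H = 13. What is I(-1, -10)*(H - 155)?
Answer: 1420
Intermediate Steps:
I(-1, -10)*(H - 155) = -10*(13 - 155) = -10*(-142) = 1420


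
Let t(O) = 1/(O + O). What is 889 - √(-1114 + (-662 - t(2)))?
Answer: 889 - 7*I*√145/2 ≈ 889.0 - 42.146*I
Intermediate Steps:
t(O) = 1/(2*O)
889 - √(-1114 + (-662 - t(2))) = 889 - √(-1114 + (-662 - 1/(2*2))) = 889 - √(-1114 + (-662 - 1*¼)) = 889 - √(-1114 + (-662 - ¼)) = 889 - √(-1114 - 2649/4) = 889 - √(-7105/4) = 889 - 7*I*√145/2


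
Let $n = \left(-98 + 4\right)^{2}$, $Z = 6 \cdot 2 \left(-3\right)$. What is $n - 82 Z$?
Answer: $11788$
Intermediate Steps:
$Z = -36$ ($Z = 12 \left(-3\right) = -36$)
$n = 8836$ ($n = \left(-94\right)^{2} = 8836$)
$n - 82 Z = 8836 - -2952 = 8836 + 2952 = 11788$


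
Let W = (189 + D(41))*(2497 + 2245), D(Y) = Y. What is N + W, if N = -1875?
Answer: 1088785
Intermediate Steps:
W = 1090660 (W = (189 + 41)*(2497 + 2245) = 230*4742 = 1090660)
N + W = -1875 + 1090660 = 1088785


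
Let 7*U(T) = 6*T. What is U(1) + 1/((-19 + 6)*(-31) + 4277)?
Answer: 28087/32760 ≈ 0.85736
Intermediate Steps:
U(T) = 6*T/7 (U(T) = (6*T)/7 = 6*T/7)
U(1) + 1/((-19 + 6)*(-31) + 4277) = (6/7)*1 + 1/((-19 + 6)*(-31) + 4277) = 6/7 + 1/(-13*(-31) + 4277) = 6/7 + 1/(403 + 4277) = 6/7 + 1/4680 = 28087/32760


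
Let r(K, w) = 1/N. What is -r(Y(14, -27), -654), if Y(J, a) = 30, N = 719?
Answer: -1/719 ≈ -0.0013908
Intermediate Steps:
r(K, w) = 1/719
-r(Y(14, -27), -654) = -1*1/719 = -1/719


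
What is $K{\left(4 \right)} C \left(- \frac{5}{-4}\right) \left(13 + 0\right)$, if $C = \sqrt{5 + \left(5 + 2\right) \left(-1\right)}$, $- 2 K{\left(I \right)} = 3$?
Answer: $- \frac{195 i \sqrt{2}}{8} \approx - 34.471 i$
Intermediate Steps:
$K{\left(I \right)} = - \frac{3}{2}$ ($K{\left(I \right)} = \left(- \frac{1}{2}\right) 3 = - \frac{3}{2}$)
$C = i \sqrt{2}$ ($C = \sqrt{5 + 7 \left(-1\right)} = \sqrt{5 - 7} = \sqrt{-2} = i \sqrt{2} \approx 1.4142 i$)
$K{\left(4 \right)} C \left(- \frac{5}{-4}\right) \left(13 + 0\right) = - \frac{3 i \sqrt{2}}{2} \left(- \frac{5}{-4}\right) \left(13 + 0\right) = - \frac{3 i \sqrt{2}}{2} \left(\left(-5\right) \left(- \frac{1}{4}\right)\right) 13 = - \frac{3 i \sqrt{2}}{2} \cdot \frac{5}{4} \cdot 13 = - \frac{15 i \sqrt{2}}{8} \cdot 13 = - \frac{195 i \sqrt{2}}{8}$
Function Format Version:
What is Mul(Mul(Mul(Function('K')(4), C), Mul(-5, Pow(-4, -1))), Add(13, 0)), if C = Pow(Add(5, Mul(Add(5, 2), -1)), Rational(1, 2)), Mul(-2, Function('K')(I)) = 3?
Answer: Mul(Rational(-195, 8), I, Pow(2, Rational(1, 2))) ≈ Mul(-34.471, I)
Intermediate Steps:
Function('K')(I) = Rational(-3, 2) (Function('K')(I) = Mul(Rational(-1, 2), 3) = Rational(-3, 2))
C = Mul(I, Pow(2, Rational(1, 2))) (C = Pow(Add(5, Mul(7, -1)), Rational(1, 2)) = Pow(Add(5, -7), Rational(1, 2)) = Pow(-2, Rational(1, 2)) = Mul(I, Pow(2, Rational(1, 2))) ≈ Mul(1.4142, I))
Mul(Mul(Mul(Function('K')(4), C), Mul(-5, Pow(-4, -1))), Add(13, 0)) = Mul(Mul(Mul(Rational(-3, 2), Mul(I, Pow(2, Rational(1, 2)))), Mul(-5, Pow(-4, -1))), Add(13, 0)) = Mul(Mul(Mul(Rational(-3, 2), I, Pow(2, Rational(1, 2))), Mul(-5, Rational(-1, 4))), 13) = Mul(Mul(Mul(Rational(-3, 2), I, Pow(2, Rational(1, 2))), Rational(5, 4)), 13) = Mul(Mul(Rational(-15, 8), I, Pow(2, Rational(1, 2))), 13) = Mul(Rational(-195, 8), I, Pow(2, Rational(1, 2)))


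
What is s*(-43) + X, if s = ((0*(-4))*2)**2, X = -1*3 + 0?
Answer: -3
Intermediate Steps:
X = -3 (X = -3 + 0 = -3)
s = 0 (s = (0*2)**2 = 0**2 = 0)
s*(-43) + X = 0*(-43) - 3 = 0 - 3 = -3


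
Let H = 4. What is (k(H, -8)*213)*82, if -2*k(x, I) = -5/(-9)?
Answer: -14555/3 ≈ -4851.7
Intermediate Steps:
k(x, I) = -5/18 (k(x, I) = -(-5)/(2*(-9)) = -(-5)*(-1)/(2*9) = -½*5/9 = -5/18)
(k(H, -8)*213)*82 = -5/18*213*82 = -355/6*82 = -14555/3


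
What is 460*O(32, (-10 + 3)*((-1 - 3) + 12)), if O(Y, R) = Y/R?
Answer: -1840/7 ≈ -262.86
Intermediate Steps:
460*O(32, (-10 + 3)*((-1 - 3) + 12)) = 460*(32/(((-10 + 3)*((-1 - 3) + 12)))) = 460*(32/((-7*(-4 + 12)))) = 460*(32/((-7*8))) = 460*(32/(-56)) = 460*(32*(-1/56)) = 460*(-4/7) = -1840/7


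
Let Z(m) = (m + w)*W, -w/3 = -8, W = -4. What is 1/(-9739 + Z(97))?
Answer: -1/10223 ≈ -9.7819e-5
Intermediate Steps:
w = 24 (w = -3*(-8) = 24)
Z(m) = -96 - 4*m (Z(m) = (m + 24)*(-4) = (24 + m)*(-4) = -96 - 4*m)
1/(-9739 + Z(97)) = 1/(-9739 + (-96 - 4*97)) = 1/(-9739 + (-96 - 388)) = 1/(-9739 - 484) = 1/(-10223) = -1/10223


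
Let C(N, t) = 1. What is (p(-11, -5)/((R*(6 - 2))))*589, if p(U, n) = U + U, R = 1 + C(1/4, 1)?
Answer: -6479/4 ≈ -1619.8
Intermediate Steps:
R = 2 (R = 1 + 1 = 2)
p(U, n) = 2*U
(p(-11, -5)/((R*(6 - 2))))*589 = ((2*(-11))/((2*(6 - 2))))*589 = -22/(2*4)*589 = -22/8*589 = -22*1/8*589 = -11/4*589 = -6479/4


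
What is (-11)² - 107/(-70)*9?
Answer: 9433/70 ≈ 134.76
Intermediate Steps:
(-11)² - 107/(-70)*9 = 121 - 107*(-1/70)*9 = 121 + (107/70)*9 = 121 + 963/70 = 9433/70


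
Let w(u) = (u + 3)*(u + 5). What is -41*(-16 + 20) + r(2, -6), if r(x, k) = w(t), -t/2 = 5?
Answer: -129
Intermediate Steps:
t = -10 (t = -2*5 = -10)
w(u) = (3 + u)*(5 + u)
r(x, k) = 35 (r(x, k) = 15 + (-10)**2 + 8*(-10) = 15 + 100 - 80 = 35)
-41*(-16 + 20) + r(2, -6) = -41*(-16 + 20) + 35 = -41*4 + 35 = -164 + 35 = -129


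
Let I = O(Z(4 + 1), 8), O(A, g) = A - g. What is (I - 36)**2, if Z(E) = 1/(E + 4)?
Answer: 156025/81 ≈ 1926.2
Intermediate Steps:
Z(E) = 1/(4 + E)
I = -71/9 (I = 1/(4 + (4 + 1)) - 1*8 = 1/(4 + 5) - 8 = 1/9 - 8 = -71/9 ≈ -7.8889)
(I - 36)**2 = (-71/9 - 36)**2 = (-395/9)**2 = 156025/81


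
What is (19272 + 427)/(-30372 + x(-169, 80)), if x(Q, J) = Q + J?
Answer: -19699/30461 ≈ -0.64670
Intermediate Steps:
x(Q, J) = J + Q
(19272 + 427)/(-30372 + x(-169, 80)) = (19272 + 427)/(-30372 + (80 - 169)) = 19699/(-30372 - 89) = 19699/(-30461) = 19699*(-1/30461) = -19699/30461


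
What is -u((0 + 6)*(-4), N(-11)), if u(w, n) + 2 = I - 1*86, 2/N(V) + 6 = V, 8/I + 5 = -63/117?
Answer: 805/9 ≈ 89.444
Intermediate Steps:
I = -13/9 (I = 8/(-5 - 63/117) = 8/(-5 - 63*1/117) = 8/(-5 - 7/13) = 8/(-72/13) = 8*(-13/72) = -13/9 ≈ -1.4444)
N(V) = 2/(-6 + V)
u(w, n) = -805/9 (u(w, n) = -2 + (-13/9 - 1*86) = -2 + (-13/9 - 86) = -2 - 787/9 = -805/9)
-u((0 + 6)*(-4), N(-11)) = -1*(-805/9) = 805/9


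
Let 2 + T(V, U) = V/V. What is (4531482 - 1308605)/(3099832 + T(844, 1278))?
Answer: 27083/26049 ≈ 1.0397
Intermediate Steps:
T(V, U) = -1 (T(V, U) = -2 + V/V = -2 + 1 = -1)
(4531482 - 1308605)/(3099832 + T(844, 1278)) = (4531482 - 1308605)/(3099832 - 1) = 3222877/3099831 = 3222877*(1/3099831) = 27083/26049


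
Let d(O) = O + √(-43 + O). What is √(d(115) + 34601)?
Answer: √(34716 + 6*√2) ≈ 186.34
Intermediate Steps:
√(d(115) + 34601) = √((115 + √(-43 + 115)) + 34601) = √((115 + √72) + 34601) = √((115 + 6*√2) + 34601) = √(34716 + 6*√2)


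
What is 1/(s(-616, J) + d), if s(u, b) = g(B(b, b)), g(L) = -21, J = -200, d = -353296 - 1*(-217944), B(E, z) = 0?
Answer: -1/135373 ≈ -7.3870e-6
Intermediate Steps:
d = -135352 (d = -353296 + 217944 = -135352)
s(u, b) = -21
1/(s(-616, J) + d) = 1/(-21 - 135352) = 1/(-135373) = -1/135373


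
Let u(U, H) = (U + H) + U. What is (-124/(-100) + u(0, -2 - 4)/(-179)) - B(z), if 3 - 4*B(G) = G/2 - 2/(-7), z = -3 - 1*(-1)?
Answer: 21611/62650 ≈ 0.34495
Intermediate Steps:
u(U, H) = H + 2*U (u(U, H) = (H + U) + U = H + 2*U)
z = -2 (z = -3 + 1 = -2)
B(G) = 19/28 - G/8 (B(G) = ¾ - (G/2 - 2/(-7))/4 = ¾ - (G*(½) - 2*(-⅐))/4 = ¾ - (G/2 + 2/7)/4 = ¾ - (2/7 + G/2)/4 = ¾ + (-1/14 - G/8) = 19/28 - G/8)
(-124/(-100) + u(0, -2 - 4)/(-179)) - B(z) = (-124/(-100) + ((-2 - 4) + 2*0)/(-179)) - (19/28 - ⅛*(-2)) = (-124*(-1/100) + (-6 + 0)*(-1/179)) - (19/28 + ¼) = (31/25 - 6*(-1/179)) - 1*13/14 = (31/25 + 6/179) - 13/14 = 5699/4475 - 13/14 = 21611/62650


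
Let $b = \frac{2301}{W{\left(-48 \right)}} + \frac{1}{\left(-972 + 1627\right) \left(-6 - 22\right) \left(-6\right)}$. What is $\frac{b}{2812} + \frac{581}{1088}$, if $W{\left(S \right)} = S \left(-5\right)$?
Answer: $\frac{1413500947}{2630176080} \approx 0.53742$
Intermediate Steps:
$W{\left(S \right)} = - 5 S$
$b = \frac{2110019}{220080}$ ($b = \frac{2301}{\left(-5\right) \left(-48\right)} + \frac{1}{\left(-972 + 1627\right) \left(-6 - 22\right) \left(-6\right)} = \frac{2301}{240} + \frac{1}{655 \left(\left(-28\right) \left(-6\right)\right)} = 2301 \cdot \frac{1}{240} + \frac{1}{655 \cdot 168} = \frac{767}{80} + \frac{1}{655} \cdot \frac{1}{168} = \frac{767}{80} + \frac{1}{110040} = \frac{2110019}{220080} \approx 9.5875$)
$\frac{b}{2812} + \frac{581}{1088} = \frac{2110019}{220080 \cdot 2812} + \frac{581}{1088} = \frac{2110019}{220080} \cdot \frac{1}{2812} + 581 \cdot \frac{1}{1088} = \frac{2110019}{618864960} + \frac{581}{1088} = \frac{1413500947}{2630176080}$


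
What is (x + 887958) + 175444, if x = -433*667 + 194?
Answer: 774785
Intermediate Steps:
x = -288617 (x = -288811 + 194 = -288617)
(x + 887958) + 175444 = (-288617 + 887958) + 175444 = 599341 + 175444 = 774785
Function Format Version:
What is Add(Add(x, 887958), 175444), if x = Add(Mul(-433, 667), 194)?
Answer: 774785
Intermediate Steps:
x = -288617 (x = Add(-288811, 194) = -288617)
Add(Add(x, 887958), 175444) = Add(Add(-288617, 887958), 175444) = Add(599341, 175444) = 774785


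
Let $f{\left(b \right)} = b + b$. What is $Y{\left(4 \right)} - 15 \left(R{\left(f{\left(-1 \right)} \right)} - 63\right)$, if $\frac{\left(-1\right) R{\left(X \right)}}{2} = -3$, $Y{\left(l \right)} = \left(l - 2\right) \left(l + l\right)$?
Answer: $871$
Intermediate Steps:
$Y{\left(l \right)} = 2 l \left(-2 + l\right)$ ($Y{\left(l \right)} = \left(-2 + l\right) 2 l = 2 l \left(-2 + l\right)$)
$f{\left(b \right)} = 2 b$
$R{\left(X \right)} = 6$ ($R{\left(X \right)} = \left(-2\right) \left(-3\right) = 6$)
$Y{\left(4 \right)} - 15 \left(R{\left(f{\left(-1 \right)} \right)} - 63\right) = 2 \cdot 4 \left(-2 + 4\right) - 15 \left(6 - 63\right) = 2 \cdot 4 \cdot 2 - 15 \left(6 - 63\right) = 16 - -855 = 16 + 855 = 871$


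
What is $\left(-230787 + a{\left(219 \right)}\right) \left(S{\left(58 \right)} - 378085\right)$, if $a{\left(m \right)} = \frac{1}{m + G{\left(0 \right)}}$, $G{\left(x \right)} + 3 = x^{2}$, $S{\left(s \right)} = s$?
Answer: $\frac{697949723991}{8} \approx 8.7244 \cdot 10^{10}$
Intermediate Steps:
$G{\left(x \right)} = -3 + x^{2}$
$a{\left(m \right)} = \frac{1}{-3 + m}$ ($a{\left(m \right)} = \frac{1}{m - \left(3 - 0^{2}\right)} = \frac{1}{m + \left(-3 + 0\right)} = \frac{1}{m - 3} = \frac{1}{-3 + m}$)
$\left(-230787 + a{\left(219 \right)}\right) \left(S{\left(58 \right)} - 378085\right) = \left(-230787 + \frac{1}{-3 + 219}\right) \left(58 - 378085\right) = \left(-230787 + \frac{1}{216}\right) \left(-378027\right) = \left(- \frac{49849991}{216}\right) \left(-378027\right) = \frac{697949723991}{8}$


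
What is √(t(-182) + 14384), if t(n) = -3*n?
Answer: √14930 ≈ 122.19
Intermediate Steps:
√(t(-182) + 14384) = √(-3*(-182) + 14384) = √(546 + 14384) = √14930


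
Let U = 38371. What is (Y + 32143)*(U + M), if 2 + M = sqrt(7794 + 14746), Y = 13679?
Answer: 1758144318 + 641508*sqrt(115) ≈ 1.7650e+9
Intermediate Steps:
M = -2 + 14*sqrt(115) (M = -2 + sqrt(7794 + 14746) = -2 + sqrt(22540) = -2 + 14*sqrt(115) ≈ 148.13)
(Y + 32143)*(U + M) = (13679 + 32143)*(38371 + (-2 + 14*sqrt(115))) = 45822*(38369 + 14*sqrt(115)) = 1758144318 + 641508*sqrt(115)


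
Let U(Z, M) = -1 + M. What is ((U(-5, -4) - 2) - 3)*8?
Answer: -80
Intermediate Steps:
((U(-5, -4) - 2) - 3)*8 = (((-1 - 4) - 2) - 3)*8 = ((-5 - 2) - 3)*8 = (-7 - 3)*8 = -10*8 = -80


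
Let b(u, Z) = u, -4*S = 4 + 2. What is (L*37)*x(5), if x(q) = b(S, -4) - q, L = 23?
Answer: -11063/2 ≈ -5531.5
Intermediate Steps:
S = -3/2 (S = -(4 + 2)/4 = -¼*6 = -3/2 ≈ -1.5000)
x(q) = -3/2 - q
(L*37)*x(5) = (23*37)*(-3/2 - 1*5) = 851*(-3/2 - 5) = 851*(-13/2) = -11063/2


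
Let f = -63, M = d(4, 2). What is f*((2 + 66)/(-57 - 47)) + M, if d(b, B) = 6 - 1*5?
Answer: 1097/26 ≈ 42.192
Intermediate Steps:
d(b, B) = 1 (d(b, B) = 6 - 5 = 1)
M = 1
f*((2 + 66)/(-57 - 47)) + M = -63*(2 + 66)/(-57 - 47) + 1 = -4284/(-104) + 1 = -4284*(-1)/104 + 1 = -63*(-17/26) + 1 = 1071/26 + 1 = 1097/26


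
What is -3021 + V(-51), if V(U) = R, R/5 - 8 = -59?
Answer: -3276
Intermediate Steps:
R = -255 (R = 40 + 5*(-59) = 40 - 295 = -255)
V(U) = -255
-3021 + V(-51) = -3021 - 255 = -3276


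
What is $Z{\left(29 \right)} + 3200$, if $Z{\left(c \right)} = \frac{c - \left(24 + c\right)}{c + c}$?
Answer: $\frac{92788}{29} \approx 3199.6$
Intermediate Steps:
$Z{\left(c \right)} = - \frac{12}{c}$ ($Z{\left(c \right)} = - \frac{24}{2 c} = - 24 \frac{1}{2 c} = - \frac{12}{c}$)
$Z{\left(29 \right)} + 3200 = - \frac{12}{29} + 3200 = \frac{92788}{29}$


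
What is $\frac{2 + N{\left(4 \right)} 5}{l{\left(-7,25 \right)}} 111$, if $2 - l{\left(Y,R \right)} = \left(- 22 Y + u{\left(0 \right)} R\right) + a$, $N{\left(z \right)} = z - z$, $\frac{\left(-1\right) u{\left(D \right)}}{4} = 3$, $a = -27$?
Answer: $\frac{222}{175} \approx 1.2686$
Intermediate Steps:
$u{\left(D \right)} = -12$ ($u{\left(D \right)} = \left(-4\right) 3 = -12$)
$N{\left(z \right)} = 0$
$l{\left(Y,R \right)} = 29 + 12 R + 22 Y$ ($l{\left(Y,R \right)} = 2 - \left(\left(- 22 Y - 12 R\right) - 27\right) = 2 - \left(-27 - 22 Y - 12 R\right) = 2 + \left(27 + 12 R + 22 Y\right) = 29 + 12 R + 22 Y$)
$\frac{2 + N{\left(4 \right)} 5}{l{\left(-7,25 \right)}} 111 = \frac{2 + 0 \cdot 5}{29 + 12 \cdot 25 + 22 \left(-7\right)} 111 = \frac{2 + 0}{29 + 300 - 154} \cdot 111 = \frac{2}{175} \cdot 111 = \frac{222}{175}$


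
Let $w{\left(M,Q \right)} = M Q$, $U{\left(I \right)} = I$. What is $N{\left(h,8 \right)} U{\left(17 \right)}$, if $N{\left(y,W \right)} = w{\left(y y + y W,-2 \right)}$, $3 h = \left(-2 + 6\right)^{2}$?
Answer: $- \frac{21760}{9} \approx -2417.8$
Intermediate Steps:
$h = \frac{16}{3}$ ($h = \frac{\left(-2 + 6\right)^{2}}{3} = \frac{4^{2}}{3} = \frac{1}{3} \cdot 16 = \frac{16}{3} \approx 5.3333$)
$N{\left(y,W \right)} = - 2 y^{2} - 2 W y$ ($N{\left(y,W \right)} = \left(y y + y W\right) \left(-2\right) = \left(y^{2} + W y\right) \left(-2\right) = - 2 y^{2} - 2 W y$)
$N{\left(h,8 \right)} U{\left(17 \right)} = \left(-2\right) \frac{16}{3} \left(8 + \frac{16}{3}\right) 17 = \left(-2\right) \frac{16}{3} \cdot \frac{40}{3} \cdot 17 = \left(- \frac{1280}{9}\right) 17 = - \frac{21760}{9}$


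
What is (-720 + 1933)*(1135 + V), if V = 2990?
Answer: 5003625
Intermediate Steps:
(-720 + 1933)*(1135 + V) = (-720 + 1933)*(1135 + 2990) = 1213*4125 = 5003625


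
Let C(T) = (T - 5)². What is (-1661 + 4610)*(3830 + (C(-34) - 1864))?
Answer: 10283163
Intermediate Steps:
C(T) = (-5 + T)²
(-1661 + 4610)*(3830 + (C(-34) - 1864)) = (-1661 + 4610)*(3830 + ((-5 - 34)² - 1864)) = 2949*(3830 + ((-39)² - 1864)) = 2949*(3830 + (1521 - 1864)) = 2949*(3830 - 343) = 2949*3487 = 10283163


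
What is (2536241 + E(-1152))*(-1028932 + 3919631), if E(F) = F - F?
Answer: 7331509322459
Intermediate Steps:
E(F) = 0
(2536241 + E(-1152))*(-1028932 + 3919631) = (2536241 + 0)*(-1028932 + 3919631) = 2536241*2890699 = 7331509322459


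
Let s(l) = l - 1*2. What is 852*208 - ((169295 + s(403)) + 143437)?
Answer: -135917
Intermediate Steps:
s(l) = -2 + l (s(l) = l - 2 = -2 + l)
852*208 - ((169295 + s(403)) + 143437) = 852*208 - ((169295 + (-2 + 403)) + 143437) = 177216 - ((169295 + 401) + 143437) = 177216 - (169696 + 143437) = 177216 - 1*313133 = 177216 - 313133 = -135917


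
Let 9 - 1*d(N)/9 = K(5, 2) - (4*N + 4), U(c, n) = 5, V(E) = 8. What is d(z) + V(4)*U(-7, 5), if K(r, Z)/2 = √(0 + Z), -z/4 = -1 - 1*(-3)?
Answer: -131 - 18*√2 ≈ -156.46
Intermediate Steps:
z = -8 (z = -4*(-1 - 1*(-3)) = -4*(-1 + 3) = -4*2 = -8)
K(r, Z) = 2*√Z (K(r, Z) = 2*√(0 + Z) = 2*√Z)
d(N) = 117 - 18*√2 + 36*N (d(N) = 81 - 9*(2*√2 - (4*N + 4)) = 81 - 9*(2*√2 - (4 + 4*N)) = 81 - 9*(2*√2 + (-4 - 4*N)) = 81 - 9*(-4 - 4*N + 2*√2) = 81 + (36 - 18*√2 + 36*N) = 117 - 18*√2 + 36*N)
d(z) + V(4)*U(-7, 5) = (117 - 18*√2 + 36*(-8)) + 8*5 = (117 - 18*√2 - 288) + 40 = (-171 - 18*√2) + 40 = -131 - 18*√2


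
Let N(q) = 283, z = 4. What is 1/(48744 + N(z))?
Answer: 1/49027 ≈ 2.0397e-5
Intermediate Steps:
1/(48744 + N(z)) = 1/(48744 + 283) = 1/49027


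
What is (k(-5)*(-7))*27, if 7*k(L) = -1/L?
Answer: -27/5 ≈ -5.4000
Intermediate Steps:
k(L) = -1/(7*L) (k(L) = (-1/L)/7 = -1/(7*L))
(k(-5)*(-7))*27 = (-⅐/(-5)*(-7))*27 = (-⅐*(-⅕)*(-7))*27 = ((1/35)*(-7))*27 = -⅕*27 = -27/5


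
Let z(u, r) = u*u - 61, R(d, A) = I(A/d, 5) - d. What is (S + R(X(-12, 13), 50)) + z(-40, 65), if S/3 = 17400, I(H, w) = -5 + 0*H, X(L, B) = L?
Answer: 53746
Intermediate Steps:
I(H, w) = -5 (I(H, w) = -5 + 0 = -5)
R(d, A) = -5 - d
z(u, r) = -61 + u**2 (z(u, r) = u**2 - 61 = -61 + u**2)
S = 52200 (S = 3*17400 = 52200)
(S + R(X(-12, 13), 50)) + z(-40, 65) = (52200 + (-5 - 1*(-12))) + (-61 + (-40)**2) = (52200 + (-5 + 12)) + (-61 + 1600) = (52200 + 7) + 1539 = 52207 + 1539 = 53746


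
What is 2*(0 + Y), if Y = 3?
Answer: 6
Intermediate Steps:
2*(0 + Y) = 2*(0 + 3) = 2*3 = 6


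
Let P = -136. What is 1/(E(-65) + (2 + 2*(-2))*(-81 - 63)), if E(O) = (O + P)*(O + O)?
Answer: 1/26418 ≈ 3.7853e-5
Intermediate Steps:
E(O) = 2*O*(-136 + O) (E(O) = (O - 136)*(O + O) = (-136 + O)*(2*O) = 2*O*(-136 + O))
1/(E(-65) + (2 + 2*(-2))*(-81 - 63)) = 1/(2*(-65)*(-136 - 65) + (2 + 2*(-2))*(-81 - 63)) = 1/(2*(-65)*(-201) + (2 - 4)*(-144)) = 1/(26130 - 2*(-144)) = 1/(26130 + 288) = 1/26418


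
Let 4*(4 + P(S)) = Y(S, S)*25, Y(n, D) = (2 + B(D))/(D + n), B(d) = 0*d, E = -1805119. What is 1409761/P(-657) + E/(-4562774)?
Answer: -16904382939133889/48077949638 ≈ -3.5160e+5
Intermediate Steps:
B(d) = 0
Y(n, D) = 2/(D + n) (Y(n, D) = (2 + 0)/(D + n) = 2/(D + n))
P(S) = -4 + 25/(4*S) (P(S) = -4 + ((2/(S + S))*25)/4 = -4 + ((2/((2*S)))*25)/4 = -4 + ((2*(1/(2*S)))*25)/4 = -4 + (25/S)/4 = -4 + 25/(4*S))
1409761/P(-657) + E/(-4562774) = 1409761/(-4 + (25/4)/(-657)) - 1805119/(-4562774) = 1409761/(-4 + (25/4)*(-1/657)) - 1805119*(-1/4562774) = 1409761/(-4 - 25/2628) + 1805119/4562774 = 1409761/(-10537/2628) + 1805119/4562774 = 1409761*(-2628/10537) + 1805119/4562774 = -3704851908/10537 + 1805119/4562774 = -16904382939133889/48077949638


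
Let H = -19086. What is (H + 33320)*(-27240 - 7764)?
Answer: -498246936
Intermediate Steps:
(H + 33320)*(-27240 - 7764) = (-19086 + 33320)*(-27240 - 7764) = 14234*(-35004) = -498246936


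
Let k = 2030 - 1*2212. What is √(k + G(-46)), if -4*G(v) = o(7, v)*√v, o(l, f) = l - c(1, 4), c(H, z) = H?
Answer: √(-728 - 6*I*√46)/2 ≈ 0.37691 - 13.496*I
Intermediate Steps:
o(l, f) = -1 + l (o(l, f) = l - 1*1 = l - 1 = -1 + l)
k = -182 (k = 2030 - 2212 = -182)
G(v) = -3*√v/2 (G(v) = -(-1 + 7)*√v/4 = -3*√v/2)
√(k + G(-46)) = √(-182 - 3*I*√46/2)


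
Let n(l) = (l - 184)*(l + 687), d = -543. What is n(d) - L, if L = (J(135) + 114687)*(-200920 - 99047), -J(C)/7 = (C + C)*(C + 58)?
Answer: -75016751949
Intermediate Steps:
n(l) = (-184 + l)*(687 + l)
J(C) = -14*C*(58 + C) (J(C) = -7*(C + C)*(C + 58) = -7*2*C*(58 + C) = -14*C*(58 + C))
L = 75016647261 (L = (-14*135*(58 + 135) + 114687)*(-200920 - 99047) = (-14*135*193 + 114687)*(-299967) = (-364770 + 114687)*(-299967) = -250083*(-299967) = 75016647261)
n(d) - L = (-126408 + (-543)² + 503*(-543)) - 1*75016647261 = (-126408 + 294849 - 273129) - 75016647261 = -104688 - 75016647261 = -75016751949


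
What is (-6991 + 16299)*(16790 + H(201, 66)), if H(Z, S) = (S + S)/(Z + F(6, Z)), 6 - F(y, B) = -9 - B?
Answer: 21723513032/139 ≈ 1.5628e+8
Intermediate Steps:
F(y, B) = 15 + B (F(y, B) = 6 - (-9 - B) = 6 + (9 + B) = 15 + B)
H(Z, S) = 2*S/(15 + 2*Z) (H(Z, S) = (S + S)/(Z + (15 + Z)) = (2*S)/(15 + 2*Z) = 2*S/(15 + 2*Z))
(-6991 + 16299)*(16790 + H(201, 66)) = (-6991 + 16299)*(16790 + 2*66/(15 + 2*201)) = 9308*(16790 + 2*66/(15 + 402)) = 9308*(16790 + 2*66/417) = 9308*(16790 + 2*66*(1/417)) = 9308*(16790 + 44/139) = 9308*(2333854/139) = 21723513032/139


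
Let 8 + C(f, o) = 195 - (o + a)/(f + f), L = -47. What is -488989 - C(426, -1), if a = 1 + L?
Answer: -416777999/852 ≈ -4.8918e+5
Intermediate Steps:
a = -46 (a = 1 - 47 = -46)
C(f, o) = 187 - (-46 + o)/(2*f) (C(f, o) = -8 + (195 - (o - 46)/(f + f)) = -8 + (195 - (-46 + o)/(2*f)) = 187 - (-46 + o)/(2*f))
-488989 - C(426, -1) = -488989 - (46 - 1*(-1) + 374*426)/(2*426) = -488989 - (46 + 1 + 159324)/(2*426) = -488989 - 159371/(2*426) = -488989 - 1*159371/852 = -488989 - 159371/852 = -416777999/852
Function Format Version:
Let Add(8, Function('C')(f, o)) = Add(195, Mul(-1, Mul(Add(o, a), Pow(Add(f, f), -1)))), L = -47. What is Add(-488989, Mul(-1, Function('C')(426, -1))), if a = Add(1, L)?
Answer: Rational(-416777999, 852) ≈ -4.8918e+5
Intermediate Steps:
a = -46 (a = Add(1, -47) = -46)
Function('C')(f, o) = Add(187, Mul(Rational(-1, 2), Pow(f, -1), Add(-46, o))) (Function('C')(f, o) = Add(-8, Add(195, Mul(-1, Mul(Add(o, -46), Pow(Add(f, f), -1))))) = Add(-8, Add(195, Mul(-1, Mul(Add(-46, o), Pow(Mul(2, f), -1))))) = Add(-8, Add(195, Mul(-1, Mul(Add(-46, o), Mul(Rational(1, 2), Pow(f, -1)))))) = Add(-8, Add(195, Mul(-1, Mul(Rational(1, 2), Pow(f, -1), Add(-46, o))))) = Add(-8, Add(195, Mul(Rational(-1, 2), Pow(f, -1), Add(-46, o)))) = Add(187, Mul(Rational(-1, 2), Pow(f, -1), Add(-46, o))))
Add(-488989, Mul(-1, Function('C')(426, -1))) = Add(-488989, Mul(-1, Mul(Rational(1, 2), Pow(426, -1), Add(46, Mul(-1, -1), Mul(374, 426))))) = Add(-488989, Mul(-1, Mul(Rational(1, 2), Rational(1, 426), Add(46, 1, 159324)))) = Add(-488989, Mul(-1, Mul(Rational(1, 2), Rational(1, 426), 159371))) = Add(-488989, Mul(-1, Rational(159371, 852))) = Add(-488989, Rational(-159371, 852)) = Rational(-416777999, 852)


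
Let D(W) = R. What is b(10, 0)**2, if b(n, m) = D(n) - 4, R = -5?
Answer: 81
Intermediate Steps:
D(W) = -5
b(n, m) = -9 (b(n, m) = -5 - 4 = -9)
b(10, 0)**2 = (-9)**2 = 81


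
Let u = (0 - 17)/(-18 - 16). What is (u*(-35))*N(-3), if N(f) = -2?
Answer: 35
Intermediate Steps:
u = ½ (u = -17/(-34) = -17*(-1/34) = ½ ≈ 0.50000)
(u*(-35))*N(-3) = ((½)*(-35))*(-2) = -35/2*(-2) = 35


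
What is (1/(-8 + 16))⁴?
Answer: 1/4096 ≈ 0.00024414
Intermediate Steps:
(1/(-8 + 16))⁴ = (1/8)⁴ = (⅛)⁴ = 1/4096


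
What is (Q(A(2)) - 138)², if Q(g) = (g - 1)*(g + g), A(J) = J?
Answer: 17956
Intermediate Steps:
Q(g) = 2*g*(-1 + g) (Q(g) = (-1 + g)*(2*g) = 2*g*(-1 + g))
(Q(A(2)) - 138)² = (2*2*(-1 + 2) - 138)² = (2*2*1 - 138)² = (4 - 138)² = (-134)² = 17956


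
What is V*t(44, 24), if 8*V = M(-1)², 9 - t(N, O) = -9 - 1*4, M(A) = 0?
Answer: 0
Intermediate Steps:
t(N, O) = 22 (t(N, O) = 9 - (-9 - 1*4) = 9 - (-9 - 4) = 9 - 1*(-13) = 9 + 13 = 22)
V = 0 (V = (⅛)*0² = (⅛)*0 = 0)
V*t(44, 24) = 0*22 = 0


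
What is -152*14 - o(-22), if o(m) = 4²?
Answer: -2144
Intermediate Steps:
o(m) = 16
-152*14 - o(-22) = -152*14 - 1*16 = -2128 - 16 = -2144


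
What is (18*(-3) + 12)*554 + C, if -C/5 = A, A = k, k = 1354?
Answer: -30038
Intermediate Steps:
A = 1354
C = -6770 (C = -5*1354 = -6770)
(18*(-3) + 12)*554 + C = (18*(-3) + 12)*554 - 6770 = (-54 + 12)*554 - 6770 = -42*554 - 6770 = -23268 - 6770 = -30038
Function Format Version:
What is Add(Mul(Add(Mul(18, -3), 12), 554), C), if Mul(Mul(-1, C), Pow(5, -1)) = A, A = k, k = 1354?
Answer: -30038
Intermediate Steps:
A = 1354
C = -6770 (C = Mul(-5, 1354) = -6770)
Add(Mul(Add(Mul(18, -3), 12), 554), C) = Add(Mul(Add(Mul(18, -3), 12), 554), -6770) = Add(Mul(Add(-54, 12), 554), -6770) = Add(Mul(-42, 554), -6770) = Add(-23268, -6770) = -30038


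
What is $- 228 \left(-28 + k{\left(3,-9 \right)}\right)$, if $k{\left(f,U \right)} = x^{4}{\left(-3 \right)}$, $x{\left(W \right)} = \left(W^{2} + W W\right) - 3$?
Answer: $-11536116$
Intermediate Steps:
$x{\left(W \right)} = -3 + 2 W^{2}$ ($x{\left(W \right)} = \left(W^{2} + W^{2}\right) - 3 = 2 W^{2} - 3 = -3 + 2 W^{2}$)
$k{\left(f,U \right)} = 50625$ ($k{\left(f,U \right)} = \left(-3 + 2 \left(-3\right)^{2}\right)^{4} = \left(-3 + 2 \cdot 9\right)^{4} = \left(-3 + 18\right)^{4} = 15^{4} = 50625$)
$- 228 \left(-28 + k{\left(3,-9 \right)}\right) = - 228 \left(-28 + 50625\right) = \left(-228\right) 50597 = -11536116$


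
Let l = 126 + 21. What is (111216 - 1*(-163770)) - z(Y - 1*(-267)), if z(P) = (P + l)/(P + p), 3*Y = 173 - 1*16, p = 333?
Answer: 538146203/1957 ≈ 2.7499e+5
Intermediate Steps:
l = 147
Y = 157/3 (Y = (173 - 1*16)/3 = (173 - 16)/3 = (1/3)*157 = 157/3 ≈ 52.333)
z(P) = (147 + P)/(333 + P) (z(P) = (P + 147)/(P + 333) = (147 + P)/(333 + P))
(111216 - 1*(-163770)) - z(Y - 1*(-267)) = (111216 - 1*(-163770)) - (147 + (157/3 - 1*(-267)))/(333 + (157/3 - 1*(-267))) = (111216 + 163770) - (147 + (157/3 + 267))/(333 + (157/3 + 267)) = 274986 - (147 + 958/3)/(333 + 958/3) = 274986 - 1399/(1957/3*3) = 274986 - 3*1399/(1957*3) = 274986 - 1*1399/1957 = 274986 - 1399/1957 = 538146203/1957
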